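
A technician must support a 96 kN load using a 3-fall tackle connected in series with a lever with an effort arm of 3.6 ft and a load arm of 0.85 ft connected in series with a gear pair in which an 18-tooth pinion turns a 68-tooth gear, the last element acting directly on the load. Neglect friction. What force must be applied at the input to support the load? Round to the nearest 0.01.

Block-and-tackle MA = number of supporting rope parts = 3.
Lever MA = effort arm / load arm = 3.6/0.85 = 4.2353.
Gear pair MA = 68/18 = 3.7778.
Combined ideal MA = 3 × 4.2353 × 3.7778 = 48.
Effort = load / MA = 96 / 48 = 2 kN.

2.00 kN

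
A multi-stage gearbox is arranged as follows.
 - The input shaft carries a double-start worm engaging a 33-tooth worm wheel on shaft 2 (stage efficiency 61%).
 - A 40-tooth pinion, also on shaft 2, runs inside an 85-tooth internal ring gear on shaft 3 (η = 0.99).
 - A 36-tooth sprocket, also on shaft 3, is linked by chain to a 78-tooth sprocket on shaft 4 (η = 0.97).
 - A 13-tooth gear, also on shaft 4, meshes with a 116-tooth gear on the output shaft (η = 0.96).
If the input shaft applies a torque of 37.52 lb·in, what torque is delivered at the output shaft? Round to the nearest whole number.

Worm: ratio = 33/2 = 16.5; torque at shaft 2 = 37.52 × 16.5 × 0.61 = 377.64 lb·in.
Internal gear: ratio = 85/40 = 2.125; torque at shaft 3 = 377.64 × 2.125 × 0.99 = 794.46 lb·in.
Chain: ratio = 78/36 = 2.1667; torque at shaft 4 = 794.46 × 2.1667 × 0.97 = 1669.7 lb·in.
Gear mesh: ratio = 116/13 = 8.9231; torque at the output shaft = 1669.7 × 8.9231 × 0.96 = 14303 lb·in.

14303 lb·in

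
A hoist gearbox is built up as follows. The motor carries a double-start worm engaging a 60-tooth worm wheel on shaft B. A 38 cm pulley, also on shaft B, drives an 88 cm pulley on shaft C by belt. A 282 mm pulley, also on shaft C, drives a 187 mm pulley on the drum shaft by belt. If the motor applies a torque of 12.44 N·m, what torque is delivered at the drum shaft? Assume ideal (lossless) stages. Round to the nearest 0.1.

573.1 N·m

worm 60/2 = 30 → τ = 12.44·30 = 373.2 N·m
belt 88/38 = 2.3158 → τ = 373.2·2.3158 = 864.25 N·m
belt 187/282 = 0.66312 → τ = 864.25·0.66312 = 573.1 N·m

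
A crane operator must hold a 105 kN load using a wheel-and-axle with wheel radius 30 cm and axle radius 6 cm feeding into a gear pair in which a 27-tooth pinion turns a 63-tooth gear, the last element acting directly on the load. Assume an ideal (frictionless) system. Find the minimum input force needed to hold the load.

Wheel-and-axle MA = R/r = 30/6 = 5.
Gear pair MA = 63/27 = 2.3333.
Combined ideal MA = 5 × 2.3333 = 11.667.
Effort = load / MA = 105 / 11.667 = 9 kN.

9 kN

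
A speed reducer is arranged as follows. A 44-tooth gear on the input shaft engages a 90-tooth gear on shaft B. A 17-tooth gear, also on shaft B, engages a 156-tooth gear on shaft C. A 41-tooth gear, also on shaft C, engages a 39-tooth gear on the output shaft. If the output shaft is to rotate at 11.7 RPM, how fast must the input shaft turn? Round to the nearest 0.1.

208.9 RPM

Overall ratio R = 2.0455 × 9.1765 × 0.95122 = 17.854.
Required input speed = output speed × R = 11.7 × 17.854 = 208.9 RPM.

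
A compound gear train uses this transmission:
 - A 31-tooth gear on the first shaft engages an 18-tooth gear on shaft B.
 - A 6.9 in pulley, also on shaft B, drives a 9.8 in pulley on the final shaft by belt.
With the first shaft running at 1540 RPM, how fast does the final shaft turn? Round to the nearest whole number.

1867 RPM

Gear mesh: ratio = 18/31 = 0.58065, so shaft B turns at 1540 / 0.58065 = 2652.2 RPM.
Belt: ratio = 9.8/6.9 = 1.4203, so the final shaft turns at 2652.2 / 1.4203 = 1867.4 RPM.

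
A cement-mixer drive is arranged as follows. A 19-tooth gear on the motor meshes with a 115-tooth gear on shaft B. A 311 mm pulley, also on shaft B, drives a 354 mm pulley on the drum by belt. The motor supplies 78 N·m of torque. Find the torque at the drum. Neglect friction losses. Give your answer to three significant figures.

537 N·m

Gear mesh: ratio = 115/19 = 6.0526; torque at shaft B = 78 × 6.0526 = 472.11 N·m.
Belt: ratio = 354/311 = 1.1383; torque at the drum = 472.11 × 1.1383 = 537.38 N·m.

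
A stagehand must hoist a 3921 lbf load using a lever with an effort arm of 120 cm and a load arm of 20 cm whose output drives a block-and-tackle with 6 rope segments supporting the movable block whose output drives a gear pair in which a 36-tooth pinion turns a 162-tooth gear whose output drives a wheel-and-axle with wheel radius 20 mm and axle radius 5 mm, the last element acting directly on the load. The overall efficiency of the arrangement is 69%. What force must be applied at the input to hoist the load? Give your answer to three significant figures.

8.77 lbf

Lever MA = effort arm / load arm = 120/20 = 6.
Block-and-tackle MA = number of supporting rope parts = 6.
Gear pair MA = 162/36 = 4.5.
Wheel-and-axle MA = R/r = 20/5 = 4.
Combined ideal MA = 6 × 6 × 4.5 × 4 = 648.
Actual MA = 648 × 0.69 = 447.12.
Effort = load / actual MA = 3921 / 447.12 = 8.7695 lbf.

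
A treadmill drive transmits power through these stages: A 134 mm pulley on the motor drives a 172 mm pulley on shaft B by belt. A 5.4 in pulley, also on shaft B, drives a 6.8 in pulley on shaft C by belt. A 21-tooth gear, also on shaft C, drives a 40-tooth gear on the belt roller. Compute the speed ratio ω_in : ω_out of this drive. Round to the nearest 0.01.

Each stage contributes driven/driver: belt 172/134 = 1.2836, belt 6.8/5.4 = 1.2593, gear mesh 40/21 = 1.9048.
Overall: 1.2836 × 1.2593 × 1.9048 = 3.0788.

3.08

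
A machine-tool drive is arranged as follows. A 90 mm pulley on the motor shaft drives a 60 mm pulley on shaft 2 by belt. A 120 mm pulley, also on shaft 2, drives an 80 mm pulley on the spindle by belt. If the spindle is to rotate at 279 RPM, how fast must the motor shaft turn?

Overall ratio R = 0.66667 × 0.66667 = 0.44444.
Required input speed = output speed × R = 279 × 0.44444 = 124 RPM.

124 RPM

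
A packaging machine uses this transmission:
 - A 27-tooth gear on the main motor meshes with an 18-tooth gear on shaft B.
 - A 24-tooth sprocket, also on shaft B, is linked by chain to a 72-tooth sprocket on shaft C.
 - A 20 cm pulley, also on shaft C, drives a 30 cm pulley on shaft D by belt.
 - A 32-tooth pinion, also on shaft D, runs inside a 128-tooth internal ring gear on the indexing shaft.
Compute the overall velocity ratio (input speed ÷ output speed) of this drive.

Each stage contributes driven/driver: gear mesh 18/27 = 0.66667, chain 72/24 = 3, belt 30/20 = 1.5, internal gear 128/32 = 4.
Overall: 0.66667 × 3 × 1.5 × 4 = 12.

12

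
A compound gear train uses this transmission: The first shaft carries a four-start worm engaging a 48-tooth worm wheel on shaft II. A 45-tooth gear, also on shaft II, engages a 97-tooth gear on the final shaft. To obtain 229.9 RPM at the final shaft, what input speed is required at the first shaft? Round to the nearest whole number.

Overall ratio R = 12 × 2.1556 = 25.867.
Required input speed = output speed × R = 229.9 × 25.867 = 5946.7 RPM.

5947 RPM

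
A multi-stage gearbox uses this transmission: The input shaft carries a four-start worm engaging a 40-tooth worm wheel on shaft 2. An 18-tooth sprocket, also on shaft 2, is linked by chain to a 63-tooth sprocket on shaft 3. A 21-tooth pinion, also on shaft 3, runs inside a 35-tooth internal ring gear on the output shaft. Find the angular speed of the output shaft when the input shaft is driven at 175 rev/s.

3 rev/s

worm 40/4 = 10 → 175/10 = 17.5 rev/s
chain 63/18 = 3.5 → 17.5/3.5 = 5 rev/s
internal gear 35/21 = 1.6667 → 5/1.6667 = 3 rev/s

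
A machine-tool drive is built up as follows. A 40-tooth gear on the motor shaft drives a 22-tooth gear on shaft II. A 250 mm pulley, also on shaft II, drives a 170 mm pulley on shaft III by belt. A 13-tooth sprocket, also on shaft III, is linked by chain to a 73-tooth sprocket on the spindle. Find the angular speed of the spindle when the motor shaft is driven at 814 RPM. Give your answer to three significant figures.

388 RPM

Gear mesh: ratio = 22/40 = 0.55, so shaft II turns at 814 / 0.55 = 1480 RPM.
Belt: ratio = 170/250 = 0.68, so shaft III turns at 1480 / 0.68 = 2176.5 RPM.
Chain: ratio = 73/13 = 5.6154, so the spindle turns at 2176.5 / 5.6154 = 387.59 RPM.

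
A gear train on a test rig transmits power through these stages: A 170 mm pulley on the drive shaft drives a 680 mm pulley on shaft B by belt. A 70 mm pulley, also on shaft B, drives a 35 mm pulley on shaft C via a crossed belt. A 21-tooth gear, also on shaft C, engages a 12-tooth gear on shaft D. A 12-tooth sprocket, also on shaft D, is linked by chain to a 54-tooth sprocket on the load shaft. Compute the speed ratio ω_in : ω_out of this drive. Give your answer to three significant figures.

5.14

Each stage contributes driven/driver: belt 680/170 = 4, belt 35/70 = 0.5, gear mesh 12/21 = 0.57143, chain 54/12 = 4.5.
Overall: 4 × 0.5 × 0.57143 × 4.5 = 5.1429.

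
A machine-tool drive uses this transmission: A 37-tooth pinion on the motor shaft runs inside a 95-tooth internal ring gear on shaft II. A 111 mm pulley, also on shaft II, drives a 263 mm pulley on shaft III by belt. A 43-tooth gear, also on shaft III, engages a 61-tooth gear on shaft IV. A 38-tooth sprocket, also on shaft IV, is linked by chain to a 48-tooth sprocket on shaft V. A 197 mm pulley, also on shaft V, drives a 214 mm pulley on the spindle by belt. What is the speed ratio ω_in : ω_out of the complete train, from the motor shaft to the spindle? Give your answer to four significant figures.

11.84

Each stage contributes driven/driver: internal gear 95/37 = 2.5676, belt 263/111 = 2.3694, gear mesh 61/43 = 1.4186, chain 48/38 = 1.2632, belt 214/197 = 1.0863.
Overall: 2.5676 × 2.3694 × 1.4186 × 1.2632 × 1.0863 = 11.842.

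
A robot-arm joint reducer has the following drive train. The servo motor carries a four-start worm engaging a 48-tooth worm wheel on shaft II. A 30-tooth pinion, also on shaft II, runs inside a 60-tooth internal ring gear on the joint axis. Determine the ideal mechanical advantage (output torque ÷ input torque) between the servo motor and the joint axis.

Each stage contributes driven/driver: worm 48/4 = 12, internal gear 60/30 = 2.
Overall: 12 × 2 = 24.

24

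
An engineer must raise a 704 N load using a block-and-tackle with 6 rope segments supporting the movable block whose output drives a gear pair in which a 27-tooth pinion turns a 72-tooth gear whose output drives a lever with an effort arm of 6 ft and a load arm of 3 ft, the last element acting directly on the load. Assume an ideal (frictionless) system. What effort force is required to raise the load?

22 N

Block-and-tackle MA = number of supporting rope parts = 6.
Gear pair MA = 72/27 = 2.6667.
Lever MA = effort arm / load arm = 6/3 = 2.
Combined ideal MA = 6 × 2.6667 × 2 = 32.
Effort = load / MA = 704 / 32 = 22 N.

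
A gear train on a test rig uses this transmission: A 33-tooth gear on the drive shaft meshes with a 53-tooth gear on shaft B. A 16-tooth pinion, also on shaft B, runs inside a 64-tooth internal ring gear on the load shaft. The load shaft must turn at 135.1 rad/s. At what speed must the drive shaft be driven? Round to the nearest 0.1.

Overall ratio R = 1.6061 × 4 = 6.4242.
Required input speed = output speed × R = 135.1 × 6.4242 = 867.92 rad/s.

867.9 rad/s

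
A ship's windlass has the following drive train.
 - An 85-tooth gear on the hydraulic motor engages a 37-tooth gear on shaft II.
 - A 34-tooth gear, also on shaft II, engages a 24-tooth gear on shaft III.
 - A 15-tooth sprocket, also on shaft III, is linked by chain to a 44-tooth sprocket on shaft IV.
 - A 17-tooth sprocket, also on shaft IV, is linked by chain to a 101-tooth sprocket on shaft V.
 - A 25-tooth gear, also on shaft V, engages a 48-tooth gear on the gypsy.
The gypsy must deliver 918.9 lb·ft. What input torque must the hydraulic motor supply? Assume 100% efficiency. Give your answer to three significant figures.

Overall ratio R = 0.43529 × 0.70588 × 2.9333 × 5.9412 × 1.92 = 10.281.
Input torque = output torque / R = 918.9 / 10.281 = 89.375 lb·ft.

89.4 lb·ft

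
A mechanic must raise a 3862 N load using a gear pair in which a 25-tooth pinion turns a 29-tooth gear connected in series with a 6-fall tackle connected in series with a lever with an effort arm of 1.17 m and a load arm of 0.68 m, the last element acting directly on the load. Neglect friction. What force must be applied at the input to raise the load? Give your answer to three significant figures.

Gear pair MA = 29/25 = 1.16.
Block-and-tackle MA = number of supporting rope parts = 6.
Lever MA = effort arm / load arm = 1.17/0.68 = 1.7206.
Combined ideal MA = 1.16 × 6 × 1.7206 = 11.975.
Effort = load / MA = 3862 / 11.975 = 322.5 N.

322 N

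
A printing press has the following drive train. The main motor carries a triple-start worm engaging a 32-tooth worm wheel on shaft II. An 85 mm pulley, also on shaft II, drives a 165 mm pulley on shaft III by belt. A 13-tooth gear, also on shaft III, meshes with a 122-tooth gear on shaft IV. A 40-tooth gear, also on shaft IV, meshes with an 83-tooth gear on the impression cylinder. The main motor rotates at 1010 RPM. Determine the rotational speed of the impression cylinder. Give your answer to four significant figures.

Worm: ratio = 32/3 = 10.667, so shaft II turns at 1010 / 10.667 = 94.688 RPM.
Belt: ratio = 165/85 = 1.9412, so shaft III turns at 94.688 / 1.9412 = 48.778 RPM.
Gear mesh: ratio = 122/13 = 9.3846, so shaft IV turns at 48.778 / 9.3846 = 5.1977 RPM.
Gear mesh: ratio = 83/40 = 2.075, so the impression cylinder turns at 5.1977 / 2.075 = 2.5049 RPM.

2.505 RPM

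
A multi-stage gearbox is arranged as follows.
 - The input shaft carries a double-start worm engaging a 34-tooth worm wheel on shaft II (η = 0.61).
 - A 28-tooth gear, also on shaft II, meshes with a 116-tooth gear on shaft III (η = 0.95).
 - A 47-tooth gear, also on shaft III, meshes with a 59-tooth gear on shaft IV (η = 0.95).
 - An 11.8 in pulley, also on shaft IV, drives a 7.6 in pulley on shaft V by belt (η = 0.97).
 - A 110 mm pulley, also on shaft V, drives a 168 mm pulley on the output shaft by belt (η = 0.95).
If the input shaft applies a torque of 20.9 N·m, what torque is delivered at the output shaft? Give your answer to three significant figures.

worm 34/2 = 17 → τ = 20.9·17·0.61 = 216.73 N·m
gear mesh 116/28 = 4.1429 → τ = 216.73·4.1429·0.95 = 853 N·m
gear mesh 59/47 = 1.2553 → τ = 853·1.2553·0.95 = 1017.2 N·m
belt 7.6/11.8 = 0.64407 → τ = 1017.2·0.64407·0.97 = 635.52 N·m
belt 168/110 = 1.5273 → τ = 635.52·1.5273·0.95 = 922.08 N·m

922 N·m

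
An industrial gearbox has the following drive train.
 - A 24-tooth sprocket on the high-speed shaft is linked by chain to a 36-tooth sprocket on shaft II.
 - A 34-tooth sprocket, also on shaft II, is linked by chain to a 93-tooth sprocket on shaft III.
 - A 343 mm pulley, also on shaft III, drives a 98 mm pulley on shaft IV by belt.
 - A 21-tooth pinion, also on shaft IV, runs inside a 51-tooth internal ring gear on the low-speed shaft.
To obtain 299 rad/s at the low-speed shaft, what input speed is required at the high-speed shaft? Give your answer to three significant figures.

851 rad/s

Overall ratio R = 1.5 × 2.7353 × 0.28571 × 2.4286 = 2.8469.
Required input speed = output speed × R = 299 × 2.8469 = 851.23 rad/s.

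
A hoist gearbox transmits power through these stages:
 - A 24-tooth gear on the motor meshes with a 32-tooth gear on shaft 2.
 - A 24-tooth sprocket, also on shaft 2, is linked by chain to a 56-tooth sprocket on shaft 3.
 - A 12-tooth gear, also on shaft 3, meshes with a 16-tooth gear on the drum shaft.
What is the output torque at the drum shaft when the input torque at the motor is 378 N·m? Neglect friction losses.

1568 N·m

After the gear mesh (32/24): 378 × 1.3333 = 504 N·m
After the chain (56/24): 504 × 2.3333 = 1176 N·m
After the gear mesh (16/12): 1176 × 1.3333 = 1568 N·m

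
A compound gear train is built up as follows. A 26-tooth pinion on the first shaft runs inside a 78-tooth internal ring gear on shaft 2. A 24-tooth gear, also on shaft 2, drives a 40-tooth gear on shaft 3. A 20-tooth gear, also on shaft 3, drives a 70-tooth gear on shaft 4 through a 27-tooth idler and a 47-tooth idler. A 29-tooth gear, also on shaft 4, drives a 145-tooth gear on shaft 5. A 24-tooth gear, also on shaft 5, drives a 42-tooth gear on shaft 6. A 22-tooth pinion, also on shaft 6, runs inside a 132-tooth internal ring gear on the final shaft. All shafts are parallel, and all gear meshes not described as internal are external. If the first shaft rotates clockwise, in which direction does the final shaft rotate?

the first shaft → shaft 2: internal mesh, same direction → CW.
shaft 2 → shaft 3: external mesh, 1 reversal → CCW.
shaft 3 → shaft 4: driver → idler → idler → driven is 3 external meshes, 3 reversals → CW.
shaft 4 → shaft 5: external mesh, 1 reversal → CCW.
shaft 5 → shaft 6: external mesh, 1 reversal → CW.
shaft 6 → the final shaft: internal mesh, same direction → CW.
6 reversals in total — an even number — so the final shaft turns the same way as the first shaft.

clockwise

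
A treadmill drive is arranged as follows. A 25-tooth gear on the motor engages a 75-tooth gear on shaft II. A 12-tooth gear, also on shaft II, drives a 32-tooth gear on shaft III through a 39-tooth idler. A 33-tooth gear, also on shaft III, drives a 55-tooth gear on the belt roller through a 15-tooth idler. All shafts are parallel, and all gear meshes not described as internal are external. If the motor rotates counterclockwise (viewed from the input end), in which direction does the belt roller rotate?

clockwise

the motor → shaft II: external mesh, 1 reversal → CW.
shaft II → shaft III: driver → idler → driven is 2 external meshes, 2 reversals → CW.
shaft III → the belt roller: driver → idler → driven is 2 external meshes, 2 reversals → CW.
5 reversals in total — an odd number — so the belt roller turns opposite to the motor.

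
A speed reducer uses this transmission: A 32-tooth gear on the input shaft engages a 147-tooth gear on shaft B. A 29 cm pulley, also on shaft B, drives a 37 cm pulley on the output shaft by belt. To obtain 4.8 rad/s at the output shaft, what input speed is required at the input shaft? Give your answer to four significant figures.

Overall ratio R = 4.5938 × 1.2759 = 5.861.
Required input speed = output speed × R = 4.8 × 5.861 = 28.133 rad/s.

28.13 rad/s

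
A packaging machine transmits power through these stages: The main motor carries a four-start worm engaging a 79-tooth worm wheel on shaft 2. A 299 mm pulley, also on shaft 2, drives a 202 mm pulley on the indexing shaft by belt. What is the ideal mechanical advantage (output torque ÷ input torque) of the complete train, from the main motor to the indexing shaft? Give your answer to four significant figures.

Each stage contributes driven/driver: worm 79/4 = 19.75, belt 202/299 = 0.67559.
Overall: 19.75 × 0.67559 = 13.343.

13.34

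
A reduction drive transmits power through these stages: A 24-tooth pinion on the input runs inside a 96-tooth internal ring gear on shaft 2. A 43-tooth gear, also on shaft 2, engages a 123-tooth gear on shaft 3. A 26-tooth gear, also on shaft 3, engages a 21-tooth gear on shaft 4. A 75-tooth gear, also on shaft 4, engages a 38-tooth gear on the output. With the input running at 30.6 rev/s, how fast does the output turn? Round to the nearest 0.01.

internal gear 96/24 = 4 → 30.6/4 = 7.65 rev/s
gear mesh 123/43 = 2.8605 → 7.65/2.8605 = 2.6744 rev/s
gear mesh 21/26 = 0.80769 → 2.6744/0.80769 = 3.3111 rev/s
gear mesh 38/75 = 0.50667 → 3.3111/0.50667 = 6.5352 rev/s

6.54 rev/s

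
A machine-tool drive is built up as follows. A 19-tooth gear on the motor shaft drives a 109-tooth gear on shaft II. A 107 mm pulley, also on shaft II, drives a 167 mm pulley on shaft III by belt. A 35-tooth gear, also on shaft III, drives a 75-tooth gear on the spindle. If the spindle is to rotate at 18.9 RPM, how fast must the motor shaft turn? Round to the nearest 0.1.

Overall ratio R = 5.7368 × 1.5607 × 2.1429 = 19.187.
Required input speed = output speed × R = 18.9 × 19.187 = 362.63 RPM.

362.6 RPM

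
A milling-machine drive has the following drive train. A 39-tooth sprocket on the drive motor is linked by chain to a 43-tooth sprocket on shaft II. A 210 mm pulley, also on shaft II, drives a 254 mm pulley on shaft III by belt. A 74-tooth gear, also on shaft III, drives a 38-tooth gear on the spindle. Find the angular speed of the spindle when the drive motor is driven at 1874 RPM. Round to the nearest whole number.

2737 RPM

Chain: ratio = 43/39 = 1.1026, so shaft II turns at 1874 / 1.1026 = 1699.7 RPM.
Belt: ratio = 254/210 = 1.2095, so shaft III turns at 1699.7 / 1.2095 = 1405.2 RPM.
Gear mesh: ratio = 38/74 = 0.51351, so the spindle turns at 1405.2 / 0.51351 = 2736.5 RPM.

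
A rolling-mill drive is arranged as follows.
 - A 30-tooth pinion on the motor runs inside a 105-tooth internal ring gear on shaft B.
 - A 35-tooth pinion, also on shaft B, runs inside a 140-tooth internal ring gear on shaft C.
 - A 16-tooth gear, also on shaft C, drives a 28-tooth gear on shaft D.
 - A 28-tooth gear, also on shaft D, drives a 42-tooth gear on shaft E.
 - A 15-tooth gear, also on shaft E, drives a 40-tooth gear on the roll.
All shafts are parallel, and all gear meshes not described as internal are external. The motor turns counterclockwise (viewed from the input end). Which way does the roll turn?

the motor → shaft B: internal mesh, same direction → CCW.
shaft B → shaft C: internal mesh, same direction → CCW.
shaft C → shaft D: external mesh, 1 reversal → CW.
shaft D → shaft E: external mesh, 1 reversal → CCW.
shaft E → the roll: external mesh, 1 reversal → CW.
3 reversals in total — an odd number — so the roll turns opposite to the motor.

clockwise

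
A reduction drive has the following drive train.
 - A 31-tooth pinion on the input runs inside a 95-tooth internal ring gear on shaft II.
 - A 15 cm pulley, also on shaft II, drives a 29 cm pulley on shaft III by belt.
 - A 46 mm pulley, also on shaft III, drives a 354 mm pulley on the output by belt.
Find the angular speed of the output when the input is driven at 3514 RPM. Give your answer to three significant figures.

internal gear 95/31 = 3.0645 → 3514/3.0645 = 1146.7 RPM
belt 29/15 = 1.9333 → 1146.7/1.9333 = 593.11 RPM
belt 354/46 = 7.6957 → 593.11/7.6957 = 77.07 RPM

77.1 RPM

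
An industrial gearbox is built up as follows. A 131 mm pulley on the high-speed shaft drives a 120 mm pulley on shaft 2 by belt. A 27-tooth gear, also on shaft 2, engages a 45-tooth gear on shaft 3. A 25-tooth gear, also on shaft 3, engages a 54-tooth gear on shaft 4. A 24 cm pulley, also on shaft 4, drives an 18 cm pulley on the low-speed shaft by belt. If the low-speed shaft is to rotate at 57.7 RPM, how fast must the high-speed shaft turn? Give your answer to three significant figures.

143 RPM

Overall ratio R = 0.91603 × 1.6667 × 2.16 × 0.75 = 2.4733.
Required input speed = output speed × R = 57.7 × 2.4733 = 142.71 RPM.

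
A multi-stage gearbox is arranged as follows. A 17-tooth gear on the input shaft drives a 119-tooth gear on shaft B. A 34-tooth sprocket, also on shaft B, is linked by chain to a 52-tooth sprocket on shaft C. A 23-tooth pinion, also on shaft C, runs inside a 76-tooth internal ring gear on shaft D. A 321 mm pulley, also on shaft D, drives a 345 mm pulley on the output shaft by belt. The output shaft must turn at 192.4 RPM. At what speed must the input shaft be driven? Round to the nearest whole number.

Overall ratio R = 7 × 1.5294 × 3.3043 × 1.0748 = 38.021.
Required input speed = output speed × R = 192.4 × 38.021 = 7315.2 RPM.

7315 RPM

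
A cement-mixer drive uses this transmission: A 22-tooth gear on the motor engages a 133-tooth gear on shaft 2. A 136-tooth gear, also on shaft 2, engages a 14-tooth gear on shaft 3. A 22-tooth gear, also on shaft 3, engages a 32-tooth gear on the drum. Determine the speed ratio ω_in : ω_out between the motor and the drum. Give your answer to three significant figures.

Each stage contributes driven/driver: gear mesh 133/22 = 6.0455, gear mesh 14/136 = 0.10294, gear mesh 32/22 = 1.4545.
Overall: 6.0455 × 0.10294 × 1.4545 = 0.9052.

0.905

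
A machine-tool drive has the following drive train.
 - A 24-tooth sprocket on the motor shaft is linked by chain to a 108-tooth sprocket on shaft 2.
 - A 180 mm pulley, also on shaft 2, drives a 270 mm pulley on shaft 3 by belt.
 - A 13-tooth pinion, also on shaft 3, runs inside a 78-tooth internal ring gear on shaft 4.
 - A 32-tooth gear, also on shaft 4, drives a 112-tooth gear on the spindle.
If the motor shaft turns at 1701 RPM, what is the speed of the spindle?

12 RPM

Chain: ratio = 108/24 = 4.5, so shaft 2 turns at 1701 / 4.5 = 378 RPM.
Belt: ratio = 270/180 = 1.5, so shaft 3 turns at 378 / 1.5 = 252 RPM.
Internal gear: ratio = 78/13 = 6, so shaft 4 turns at 252 / 6 = 42 RPM.
Gear mesh: ratio = 112/32 = 3.5, so the spindle turns at 42 / 3.5 = 12 RPM.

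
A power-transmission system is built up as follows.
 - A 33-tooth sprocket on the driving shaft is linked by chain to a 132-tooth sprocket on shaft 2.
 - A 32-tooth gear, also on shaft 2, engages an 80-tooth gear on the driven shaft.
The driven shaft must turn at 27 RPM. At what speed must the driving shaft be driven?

270 RPM

Overall ratio R = 4 × 2.5 = 10.
Required input speed = output speed × R = 27 × 10 = 270 RPM.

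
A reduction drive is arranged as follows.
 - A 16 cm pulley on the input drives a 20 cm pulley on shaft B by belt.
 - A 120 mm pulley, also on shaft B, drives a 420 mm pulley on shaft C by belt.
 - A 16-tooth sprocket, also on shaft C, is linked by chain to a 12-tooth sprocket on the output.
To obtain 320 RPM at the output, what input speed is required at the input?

1050 RPM

Overall ratio R = 1.25 × 3.5 × 0.75 = 3.2812.
Required input speed = output speed × R = 320 × 3.2812 = 1050 RPM.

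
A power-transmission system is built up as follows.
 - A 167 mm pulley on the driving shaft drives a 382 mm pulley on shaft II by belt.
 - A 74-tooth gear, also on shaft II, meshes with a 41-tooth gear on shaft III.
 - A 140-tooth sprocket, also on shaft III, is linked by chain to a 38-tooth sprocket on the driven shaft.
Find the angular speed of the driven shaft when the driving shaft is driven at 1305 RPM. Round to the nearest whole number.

Belt: ratio = 382/167 = 2.2874, so shaft II turns at 1305 / 2.2874 = 570.51 RPM.
Gear mesh: ratio = 41/74 = 0.55405, so shaft III turns at 570.51 / 0.55405 = 1029.7 RPM.
Chain: ratio = 38/140 = 0.27143, so the driven shaft turns at 1029.7 / 0.27143 = 3793.6 RPM.

3794 RPM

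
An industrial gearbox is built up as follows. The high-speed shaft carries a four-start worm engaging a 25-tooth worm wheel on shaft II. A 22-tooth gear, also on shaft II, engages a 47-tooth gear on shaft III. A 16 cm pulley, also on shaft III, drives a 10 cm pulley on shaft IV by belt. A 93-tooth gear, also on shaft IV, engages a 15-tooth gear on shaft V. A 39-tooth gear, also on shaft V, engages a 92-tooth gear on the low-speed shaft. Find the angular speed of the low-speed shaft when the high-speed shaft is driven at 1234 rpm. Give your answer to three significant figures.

389 rpm

Worm: ratio = 25/4 = 6.25, so shaft II turns at 1234 / 6.25 = 197.44 rpm.
Gear mesh: ratio = 47/22 = 2.1364, so shaft III turns at 197.44 / 2.1364 = 92.419 rpm.
Belt: ratio = 10/16 = 0.625, so shaft IV turns at 92.419 / 0.625 = 147.87 rpm.
Gear mesh: ratio = 15/93 = 0.16129, so shaft V turns at 147.87 / 0.16129 = 916.79 rpm.
Gear mesh: ratio = 92/39 = 2.359, so the low-speed shaft turns at 916.79 / 2.359 = 388.64 rpm.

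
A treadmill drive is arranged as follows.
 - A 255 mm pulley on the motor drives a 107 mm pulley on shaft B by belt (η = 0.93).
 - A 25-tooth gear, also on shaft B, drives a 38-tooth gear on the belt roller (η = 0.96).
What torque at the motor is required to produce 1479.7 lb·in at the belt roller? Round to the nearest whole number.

Overall ratio R = 0.41961 × 1.52 = 0.6378; overall efficiency η = 0.93 × 0.96 = 0.8928.
Input torque = output torque / (R × η) = 1479.7 / (0.6378 × 0.8928) = 2598.6 lb·in.

2599 lb·in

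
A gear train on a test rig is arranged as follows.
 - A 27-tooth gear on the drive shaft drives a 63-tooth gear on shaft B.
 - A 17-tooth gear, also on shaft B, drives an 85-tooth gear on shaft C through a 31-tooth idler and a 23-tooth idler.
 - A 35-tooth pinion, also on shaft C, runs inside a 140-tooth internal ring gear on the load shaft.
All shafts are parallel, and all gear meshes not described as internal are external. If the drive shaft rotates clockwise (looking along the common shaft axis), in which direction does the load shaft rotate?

clockwise

the drive shaft → shaft B: external mesh, 1 reversal → CCW.
shaft B → shaft C: driver → idler → idler → driven is 3 external meshes, 3 reversals → CW.
shaft C → the load shaft: internal mesh, same direction → CW.
4 reversals in total — an even number — so the load shaft turns the same way as the drive shaft.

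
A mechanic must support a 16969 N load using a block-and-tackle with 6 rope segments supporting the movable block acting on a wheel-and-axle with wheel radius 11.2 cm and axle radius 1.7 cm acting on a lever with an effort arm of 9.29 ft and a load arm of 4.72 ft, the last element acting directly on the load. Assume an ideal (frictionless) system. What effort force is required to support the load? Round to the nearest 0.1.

Block-and-tackle MA = number of supporting rope parts = 6.
Wheel-and-axle MA = R/r = 11.2/1.7 = 6.5882.
Lever MA = effort arm / load arm = 9.29/4.72 = 1.9682.
Combined ideal MA = 6 × 6.5882 × 1.9682 = 77.803.
Effort = load / MA = 16969 / 77.803 = 218.1 N.

218.1 N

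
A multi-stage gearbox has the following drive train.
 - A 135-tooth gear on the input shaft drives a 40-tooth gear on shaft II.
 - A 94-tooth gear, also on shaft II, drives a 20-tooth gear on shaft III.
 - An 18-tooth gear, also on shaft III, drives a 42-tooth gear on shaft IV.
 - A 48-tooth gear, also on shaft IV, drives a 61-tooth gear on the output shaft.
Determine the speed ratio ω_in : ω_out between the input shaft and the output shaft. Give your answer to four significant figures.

Each stage contributes driven/driver: gear mesh 40/135 = 0.2963, gear mesh 20/94 = 0.21277, gear mesh 42/18 = 2.3333, gear mesh 61/48 = 1.2708.
Overall: 0.2963 × 0.21277 × 2.3333 × 1.2708 = 0.18694.

0.1869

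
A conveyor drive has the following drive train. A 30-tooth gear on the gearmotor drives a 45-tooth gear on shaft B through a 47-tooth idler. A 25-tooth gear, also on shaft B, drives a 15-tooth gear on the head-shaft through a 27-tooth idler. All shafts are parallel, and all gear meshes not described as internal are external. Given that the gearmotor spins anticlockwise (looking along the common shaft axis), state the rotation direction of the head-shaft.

the gearmotor → shaft B: driver → idler → driven is 2 external meshes, 2 reversals → CCW.
shaft B → the head-shaft: driver → idler → driven is 2 external meshes, 2 reversals → CCW.
4 reversals in total — an even number — so the head-shaft turns the same way as the gearmotor.

anticlockwise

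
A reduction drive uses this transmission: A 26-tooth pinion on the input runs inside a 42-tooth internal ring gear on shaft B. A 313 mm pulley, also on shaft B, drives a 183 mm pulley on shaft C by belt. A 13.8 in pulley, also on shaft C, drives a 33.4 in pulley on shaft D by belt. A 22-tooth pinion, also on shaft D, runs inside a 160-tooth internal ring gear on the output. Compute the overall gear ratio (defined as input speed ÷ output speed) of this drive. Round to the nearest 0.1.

16.6

Each stage contributes driven/driver: internal gear 42/26 = 1.6154, belt 183/313 = 0.58466, belt 33.4/13.8 = 2.4203, internal gear 160/22 = 7.2727.
Overall: 1.6154 × 0.58466 × 2.4203 × 7.2727 = 16.624.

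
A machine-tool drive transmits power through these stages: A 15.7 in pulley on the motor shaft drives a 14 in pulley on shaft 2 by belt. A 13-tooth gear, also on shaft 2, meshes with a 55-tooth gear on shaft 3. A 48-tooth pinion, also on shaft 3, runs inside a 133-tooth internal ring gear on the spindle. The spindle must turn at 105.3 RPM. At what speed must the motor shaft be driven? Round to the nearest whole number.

1101 RPM

Overall ratio R = 0.89172 × 4.2308 × 2.7708 = 10.453.
Required input speed = output speed × R = 105.3 × 10.453 = 1100.7 RPM.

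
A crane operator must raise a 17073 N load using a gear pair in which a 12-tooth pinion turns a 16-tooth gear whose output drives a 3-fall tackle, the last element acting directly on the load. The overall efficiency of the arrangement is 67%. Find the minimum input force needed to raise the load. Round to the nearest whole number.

Gear pair MA = 16/12 = 1.3333.
Block-and-tackle MA = number of supporting rope parts = 3.
Combined ideal MA = 1.3333 × 3 = 4.
Actual MA = 4 × 0.67 = 2.68.
Effort = load / actual MA = 17073 / 2.68 = 6370.5 N.

6371 N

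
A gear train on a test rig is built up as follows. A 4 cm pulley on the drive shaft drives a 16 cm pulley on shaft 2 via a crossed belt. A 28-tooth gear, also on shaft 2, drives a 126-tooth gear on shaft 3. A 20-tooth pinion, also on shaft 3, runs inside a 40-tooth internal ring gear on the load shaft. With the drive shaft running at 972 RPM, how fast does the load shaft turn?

27 RPM

belt 16/4 = 4 → 972/4 = 243 RPM
gear mesh 126/28 = 4.5 → 243/4.5 = 54 RPM
internal gear 40/20 = 2 → 54/2 = 27 RPM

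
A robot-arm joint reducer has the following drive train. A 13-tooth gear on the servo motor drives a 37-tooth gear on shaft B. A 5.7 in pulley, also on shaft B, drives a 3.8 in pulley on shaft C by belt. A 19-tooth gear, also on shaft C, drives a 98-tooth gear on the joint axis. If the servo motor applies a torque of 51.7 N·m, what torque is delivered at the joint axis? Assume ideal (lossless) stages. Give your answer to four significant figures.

506.0 N·m

Gear mesh: ratio = 37/13 = 2.8462; torque at shaft B = 51.7 × 2.8462 = 147.15 N·m.
Belt: ratio = 3.8/5.7 = 0.66667; torque at shaft C = 147.15 × 0.66667 = 98.097 N·m.
Gear mesh: ratio = 98/19 = 5.1579; torque at the joint axis = 98.097 × 5.1579 = 505.98 N·m.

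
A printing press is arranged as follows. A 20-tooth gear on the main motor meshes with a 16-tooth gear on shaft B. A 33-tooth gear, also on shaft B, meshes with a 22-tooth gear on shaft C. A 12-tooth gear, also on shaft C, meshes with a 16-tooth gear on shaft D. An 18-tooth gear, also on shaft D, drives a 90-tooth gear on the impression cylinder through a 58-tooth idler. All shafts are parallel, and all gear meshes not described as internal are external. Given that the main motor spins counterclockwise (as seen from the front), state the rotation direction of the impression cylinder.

the main motor → shaft B: external mesh, 1 reversal → CW.
shaft B → shaft C: external mesh, 1 reversal → CCW.
shaft C → shaft D: external mesh, 1 reversal → CW.
shaft D → the impression cylinder: driver → idler → driven is 2 external meshes, 2 reversals → CW.
5 reversals in total — an odd number — so the impression cylinder turns opposite to the main motor.

clockwise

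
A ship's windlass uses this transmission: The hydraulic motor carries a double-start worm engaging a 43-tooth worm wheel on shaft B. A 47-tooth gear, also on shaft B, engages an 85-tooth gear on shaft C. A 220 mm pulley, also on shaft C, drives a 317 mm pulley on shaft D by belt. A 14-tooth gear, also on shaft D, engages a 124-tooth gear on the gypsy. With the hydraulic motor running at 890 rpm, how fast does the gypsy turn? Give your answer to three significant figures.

1.79 rpm

worm 43/2 = 21.5 → 890/21.5 = 41.395 rpm
gear mesh 85/47 = 1.8085 → 41.395/1.8085 = 22.889 rpm
belt 317/220 = 1.4409 → 22.889/1.4409 = 15.885 rpm
gear mesh 124/14 = 8.8571 → 15.885/8.8571 = 1.7935 rpm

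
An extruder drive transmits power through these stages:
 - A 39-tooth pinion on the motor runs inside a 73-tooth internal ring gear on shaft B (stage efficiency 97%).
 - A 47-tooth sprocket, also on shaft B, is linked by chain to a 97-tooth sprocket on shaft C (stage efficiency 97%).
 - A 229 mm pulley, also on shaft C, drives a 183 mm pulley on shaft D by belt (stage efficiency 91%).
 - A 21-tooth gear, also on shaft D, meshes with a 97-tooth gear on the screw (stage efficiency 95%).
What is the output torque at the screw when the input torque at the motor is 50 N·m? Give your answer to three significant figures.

internal gear 73/39 = 1.8718 → τ = 50·1.8718·0.97 = 90.782 N·m
chain 97/47 = 2.0638 → τ = 90.782·2.0638·0.97 = 181.74 N·m
belt 183/229 = 0.79913 → τ = 181.74·0.79913·0.91 = 132.16 N·m
gear mesh 97/21 = 4.619 → τ = 132.16·4.619·0.95 = 579.93 N·m

580 N·m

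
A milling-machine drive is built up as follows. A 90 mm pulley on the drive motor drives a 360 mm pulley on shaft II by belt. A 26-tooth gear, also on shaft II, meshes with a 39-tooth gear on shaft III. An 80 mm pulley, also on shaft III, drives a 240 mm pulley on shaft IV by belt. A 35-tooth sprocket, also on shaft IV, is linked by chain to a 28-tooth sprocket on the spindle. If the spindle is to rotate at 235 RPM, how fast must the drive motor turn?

Overall ratio R = 4 × 1.5 × 3 × 0.8 = 14.4.
Required input speed = output speed × R = 235 × 14.4 = 3384 RPM.

3384 RPM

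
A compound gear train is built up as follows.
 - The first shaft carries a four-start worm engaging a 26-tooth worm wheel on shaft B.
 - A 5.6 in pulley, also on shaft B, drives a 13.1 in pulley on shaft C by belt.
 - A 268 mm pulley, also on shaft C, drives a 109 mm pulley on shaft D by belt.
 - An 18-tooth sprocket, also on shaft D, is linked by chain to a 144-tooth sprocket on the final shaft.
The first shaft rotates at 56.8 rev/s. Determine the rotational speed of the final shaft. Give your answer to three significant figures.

1.15 rev/s

the first shaft → shaft B (worm, 26/4): 56.8 ÷ 6.5 = 8.7385 rev/s
shaft B → shaft C (belt, 13.1/5.6): 8.7385 ÷ 2.3393 = 3.7355 rev/s
shaft C → shaft D (belt, 109/268): 3.7355 ÷ 0.40672 = 9.1846 rev/s
shaft D → the final shaft (chain, 144/18): 9.1846 ÷ 8 = 1.1481 rev/s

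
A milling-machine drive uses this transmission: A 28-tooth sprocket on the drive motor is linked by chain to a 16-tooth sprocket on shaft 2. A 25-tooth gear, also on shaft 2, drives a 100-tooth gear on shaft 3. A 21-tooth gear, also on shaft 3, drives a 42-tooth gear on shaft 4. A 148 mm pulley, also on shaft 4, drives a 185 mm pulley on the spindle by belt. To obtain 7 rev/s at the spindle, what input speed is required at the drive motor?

40 rev/s

Overall ratio R = 0.57143 × 4 × 2 × 1.25 = 5.7143.
Required input speed = output speed × R = 7 × 5.7143 = 40 rev/s.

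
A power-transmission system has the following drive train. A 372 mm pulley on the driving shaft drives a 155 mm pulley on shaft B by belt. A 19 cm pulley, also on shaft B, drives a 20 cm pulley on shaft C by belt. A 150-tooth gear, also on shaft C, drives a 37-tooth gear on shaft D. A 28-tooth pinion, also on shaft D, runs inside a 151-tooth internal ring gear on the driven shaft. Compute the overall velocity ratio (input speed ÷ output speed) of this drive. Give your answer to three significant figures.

Each stage contributes driven/driver: belt 155/372 = 0.41667, belt 20/19 = 1.0526, gear mesh 37/150 = 0.24667, internal gear 151/28 = 5.3929.
Overall: 0.41667 × 1.0526 × 0.24667 × 5.3929 = 0.58344.

0.583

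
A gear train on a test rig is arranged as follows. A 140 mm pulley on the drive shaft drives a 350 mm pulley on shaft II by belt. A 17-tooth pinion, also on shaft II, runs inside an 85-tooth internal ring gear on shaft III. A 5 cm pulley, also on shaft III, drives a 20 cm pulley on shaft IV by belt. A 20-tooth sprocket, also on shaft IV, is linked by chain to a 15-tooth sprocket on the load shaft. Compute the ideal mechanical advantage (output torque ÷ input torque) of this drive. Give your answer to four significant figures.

Each stage contributes driven/driver: belt 350/140 = 2.5, internal gear 85/17 = 5, belt 20/5 = 4, chain 15/20 = 0.75.
Overall: 2.5 × 5 × 4 × 0.75 = 37.5.

37.50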